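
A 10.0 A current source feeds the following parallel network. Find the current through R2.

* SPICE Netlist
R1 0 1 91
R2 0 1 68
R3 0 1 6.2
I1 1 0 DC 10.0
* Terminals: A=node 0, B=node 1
All resistors sit directly between nodes 0 and 1, so they are in parallel and share one voltage V; the full source current 10 A splits among them.
1/R_par = 1/91 + 1/68 + 1/6.2 = 0.187 S  =>  R_par = 5.348 Ω
V = I × R_par = 10 × 5.348 = 53.48 V
I_R2 = V/R2 = 53.48/68 = 0.7865 A

Final answer: 0.7865 A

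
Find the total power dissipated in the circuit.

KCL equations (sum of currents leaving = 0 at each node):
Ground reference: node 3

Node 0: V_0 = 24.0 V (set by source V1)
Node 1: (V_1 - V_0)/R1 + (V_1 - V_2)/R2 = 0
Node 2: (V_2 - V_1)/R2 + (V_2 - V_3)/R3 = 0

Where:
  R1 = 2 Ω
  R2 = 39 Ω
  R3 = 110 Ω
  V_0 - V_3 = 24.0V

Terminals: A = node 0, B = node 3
Nodal analysis, taking node 3 as the 0 V reference.
Source V1 fixes V_0 = 24 V.
KCL at each unknown node (sum of currents leaving = 0; resistances in Ω):
  Node 1: (V_1 - 24)/2 + (V_1 - V_2)/39 = 0
  Node 2: (V_2 - V_1)/39 + (V_2 - 0)/110 = 0
Collecting terms (coefficients in siemens):
  0.5256·V_1 - 0.02564·V_2 = 12
  0.03473·V_2 - 0.02564·V_1 = 0
Determinant D = (0.5256)(0.03473) - (-0.02564)(-0.02564) = 0.0176
V_1 = [(12)(0.03473) - (-0.02564)(0)]/D = 23.68 V
V_2 = [(0.5256)(0) - (12)(-0.02564)]/D = 17.48 V
Power in each resistor, P = (ΔV)²/R:
  P_R1 = (24 - 23.68)²/2 = 0.05052 W
  P_R2 = (23.68 - 17.48)²/39 = 0.9852 W
  P_R3 = (17.48 - 0)²/110 = 2.779 W
P_total = P_R1 + P_R2 + P_R3 = 3.815 W

Final answer: 3.815 W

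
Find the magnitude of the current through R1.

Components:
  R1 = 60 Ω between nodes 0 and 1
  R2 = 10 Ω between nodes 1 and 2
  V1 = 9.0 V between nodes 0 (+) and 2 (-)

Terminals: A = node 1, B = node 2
Nodal analysis, taking node 2 as the 0 V reference.
Source V1 fixes V_0 = 9 V.
KCL at each unknown node (sum of currents leaving = 0; resistances in Ω):
  Node 1: (V_1 - 9)/60 + (V_1 - 0)/10 = 0
Collecting terms: 0.1167 × V_1 = 0.15  =>  V_1 = 1.286 V
I_R1 = (V_0 - V_1)/R1 = (9 - 1.286)/60 = 0.1286 A
|I_R1| = 0.1286 A

Final answer: |I_R1| = 0.1286 A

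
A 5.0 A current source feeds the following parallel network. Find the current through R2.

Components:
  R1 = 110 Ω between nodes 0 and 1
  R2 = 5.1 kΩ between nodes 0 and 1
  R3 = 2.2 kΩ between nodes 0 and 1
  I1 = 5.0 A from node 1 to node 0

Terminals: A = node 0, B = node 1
All resistors sit directly between nodes 0 and 1, so they are in parallel and share one voltage V; the full source current 5 A splits among them.
1/R_par = 1/110 + 1/5100 + 1/2200 = 0.009742 S  =>  R_par = 102.7 Ω
V = I × R_par = 5 × 102.7 = 513.3 V
I_R2 = V/R2 = 513.3/5100 = 0.1006 A

Final answer: 0.1006 A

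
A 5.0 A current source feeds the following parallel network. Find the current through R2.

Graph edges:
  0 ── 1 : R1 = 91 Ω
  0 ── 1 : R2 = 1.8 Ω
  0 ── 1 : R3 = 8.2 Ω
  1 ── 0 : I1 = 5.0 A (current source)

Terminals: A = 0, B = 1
All resistors sit directly between nodes 0 and 1, so they are in parallel and share one voltage V; the full source current 5 A splits among them.
1/R_par = 1/91 + 1/1.8 + 1/8.2 = 0.6885 S  =>  R_par = 1.452 Ω
V = I × R_par = 5 × 1.452 = 7.262 V
I_R2 = V/R2 = 7.262/1.8 = 4.035 A

Final answer: 4.035 A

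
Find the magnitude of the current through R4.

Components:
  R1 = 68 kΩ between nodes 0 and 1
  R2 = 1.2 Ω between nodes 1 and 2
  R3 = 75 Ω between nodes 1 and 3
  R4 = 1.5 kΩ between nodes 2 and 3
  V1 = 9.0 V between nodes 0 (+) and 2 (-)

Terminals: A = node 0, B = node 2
Nodal analysis, taking node 2 as the 0 V reference.
Source V1 fixes V_0 = 9 V.
KCL at each unknown node (sum of currents leaving = 0; resistances in Ω):
  Node 1: (V_1 - 9)/68000 + (V_1 - 0)/1.2 + (V_1 - V_3)/75 = 0
  Node 3: (V_3 - V_1)/75 + (V_3 - 0)/1500 = 0
Collecting terms (coefficients in siemens):
  0.8467·V_1 - 0.01333·V_3 = 0.0001324
  0.014·V_3 - 0.01333·V_1 = 0
Determinant D = (0.8467)(0.014) - (-0.01333)(-0.01333) = 0.01168
V_1 = [(0.0001324)(0.014) - (-0.01333)(0)]/D = 0.0001587 V
V_3 = [(0.8467)(0) - (0.0001324)(-0.01333)]/D = 0.0001511 V
I_R4 = (V_2 - V_3)/R4 = (0 - 0.0001511)/1500 = -0.0000001008 A
|I_R4| = 0.0000001008 A

Final answer: |I_R4| = 1.008e-07 A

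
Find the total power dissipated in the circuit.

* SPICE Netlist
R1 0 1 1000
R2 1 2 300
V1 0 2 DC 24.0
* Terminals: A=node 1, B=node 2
Nodal analysis, taking node 2 as the 0 V reference.
Source V1 fixes V_0 = 24 V.
KCL at each unknown node (sum of currents leaving = 0; resistances in Ω):
  Node 1: (V_1 - 24)/1000 + (V_1 - 0)/300 = 0
Collecting terms: 0.004333 × V_1 = 0.024  =>  V_1 = 5.538 V
Power in each resistor, P = (ΔV)²/R:
  P_R1 = (24 - 5.538)²/1000 = 0.3408 W
  P_R2 = (5.538 - 0)²/300 = 0.1022 W
P_total = P_R1 + P_R2 = 0.4431 W

Final answer: 0.4431 W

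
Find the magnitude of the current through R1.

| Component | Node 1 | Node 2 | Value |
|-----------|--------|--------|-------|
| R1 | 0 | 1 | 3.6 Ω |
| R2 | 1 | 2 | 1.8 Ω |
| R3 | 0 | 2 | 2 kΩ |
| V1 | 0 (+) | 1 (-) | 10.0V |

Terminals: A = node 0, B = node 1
Nodal analysis, taking node 1 as the 0 V reference.
Source V1 fixes V_0 = 10 V.
KCL at each unknown node (sum of currents leaving = 0; resistances in Ω):
  Node 2: (V_2 - 0)/1.8 + (V_2 - 10)/2000 = 0
Collecting terms: 0.5561 × V_2 = 0.005  =>  V_2 = 0.008992 V
I_R1 = (V_0 - V_1)/R1 = (10 - 0)/3.6 = 2.778 A
|I_R1| = 2.778 A

Final answer: |I_R1| = 2.778 A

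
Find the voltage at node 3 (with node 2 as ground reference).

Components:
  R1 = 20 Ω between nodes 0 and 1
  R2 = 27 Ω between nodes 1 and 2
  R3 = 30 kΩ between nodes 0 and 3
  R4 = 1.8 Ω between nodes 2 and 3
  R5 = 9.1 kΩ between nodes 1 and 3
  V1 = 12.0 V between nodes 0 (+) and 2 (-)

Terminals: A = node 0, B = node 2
Nodal analysis, taking node 2 as the 0 V reference.
Source V1 fixes V_0 = 12 V.
KCL at each unknown node (sum of currents leaving = 0; resistances in Ω):
  Node 1: (V_1 - 12)/20 + (V_1 - 0)/27 + (V_1 - V_3)/9100 = 0
  Node 3: (V_3 - 12)/30000 + (V_3 - 0)/1.8 + (V_3 - V_1)/9100 = 0
Collecting terms (coefficients in siemens):
  0.08715·V_1 - 0.0001099·V_3 = 0.6
  0.5557·V_3 - 0.0001099·V_1 = 0.0004
Determinant D = (0.08715)(0.5557) - (-0.0001099)(-0.0001099) = 0.04843
V_1 = [(0.6)(0.5557) - (-0.0001099)(0.0004)]/D = 6.885 V
V_3 = [(0.08715)(0.0004) - (0.6)(-0.0001099)]/D = 0.002081 V
The requested potential is V_3 = 0.002081 V.

Final answer: V_3 = 0.002081 V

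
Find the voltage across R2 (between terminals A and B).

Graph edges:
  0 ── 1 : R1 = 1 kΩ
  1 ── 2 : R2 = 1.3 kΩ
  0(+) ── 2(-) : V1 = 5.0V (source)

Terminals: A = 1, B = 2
R1 and R2 are in series across V1 (node 0 → node 1 → node 2), and the output A–B is taken across R2, so this is a voltage divider.
Series current: I = V1/(R1 + R2) = 5/(1000 + 1300) = 5/2300 = 0.002174 A
V_R2 = I × R2 = V1 × R2/(R1 + R2) = 5 × 1300/2300 = 2.826 V

Final answer: 2.826 V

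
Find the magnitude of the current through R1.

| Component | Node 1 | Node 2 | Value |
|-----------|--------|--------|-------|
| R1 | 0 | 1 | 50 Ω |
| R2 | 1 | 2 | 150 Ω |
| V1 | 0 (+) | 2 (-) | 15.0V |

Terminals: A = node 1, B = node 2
Nodal analysis, taking node 2 as the 0 V reference.
Source V1 fixes V_0 = 15 V.
KCL at each unknown node (sum of currents leaving = 0; resistances in Ω):
  Node 1: (V_1 - 15)/50 + (V_1 - 0)/150 = 0
Collecting terms: 0.02667 × V_1 = 0.3  =>  V_1 = 11.25 V
I_R1 = (V_0 - V_1)/R1 = (15 - 11.25)/50 = 0.075 A
|I_R1| = 0.075 A

Final answer: |I_R1| = 0.075 A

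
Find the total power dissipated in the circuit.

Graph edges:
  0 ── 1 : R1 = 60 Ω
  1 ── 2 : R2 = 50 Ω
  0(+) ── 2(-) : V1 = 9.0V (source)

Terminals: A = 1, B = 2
Nodal analysis, taking node 2 as the 0 V reference.
Source V1 fixes V_0 = 9 V.
KCL at each unknown node (sum of currents leaving = 0; resistances in Ω):
  Node 1: (V_1 - 9)/60 + (V_1 - 0)/50 = 0
Collecting terms: 0.03667 × V_1 = 0.15  =>  V_1 = 4.091 V
Power in each resistor, P = (ΔV)²/R:
  P_R1 = (9 - 4.091)²/60 = 0.4017 W
  P_R2 = (4.091 - 0)²/50 = 0.3347 W
P_total = P_R1 + P_R2 = 0.7364 W

Final answer: 0.7364 W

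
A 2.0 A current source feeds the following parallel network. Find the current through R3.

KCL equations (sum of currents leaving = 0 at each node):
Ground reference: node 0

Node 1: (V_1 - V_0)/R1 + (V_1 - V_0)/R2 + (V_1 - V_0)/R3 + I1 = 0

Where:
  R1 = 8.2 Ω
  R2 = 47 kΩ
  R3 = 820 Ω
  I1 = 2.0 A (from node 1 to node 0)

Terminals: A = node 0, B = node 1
All resistors sit directly between nodes 0 and 1, so they are in parallel and share one voltage V; the full source current 2 A splits among them.
1/R_par = 1/8.2 + 1/47000 + 1/820 = 0.1232 S  =>  R_par = 8.117 Ω
V = I × R_par = 2 × 8.117 = 16.23 V
I_R3 = V/R3 = 16.23/820 = 0.0198 A

Final answer: 0.0198 A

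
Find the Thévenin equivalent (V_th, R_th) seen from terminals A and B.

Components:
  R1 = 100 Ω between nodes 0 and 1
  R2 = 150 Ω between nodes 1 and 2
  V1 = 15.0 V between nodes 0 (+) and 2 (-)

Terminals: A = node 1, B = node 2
Step 1 — V_th is the open-circuit voltage V_A - V_B (nothing connected across the terminals).
Nodal analysis, taking node 2 as the 0 V reference.
Source V1 fixes V_0 = 15 V.
KCL at each unknown node (sum of currents leaving = 0; resistances in Ω):
  Node 1: (V_1 - 15)/100 + (V_1 - 0)/150 = 0
Collecting terms: 0.01667 × V_1 = 0.15  =>  V_1 = 9 V
V_th = V_1 - V_2 = 9 - 0 = 9 V
Step 2 — R_th: zero the source — replace V1 by a short circuit (node 2 merges into node 0) — and find the resistance seen between A (node 1) and B (node 0).
Reduce the network between node 1 (A) and node 0 (B) by series/parallel combination:
  Rp1 = R1 ‖ R2 (parallel, both between nodes 0 and 1) = 1/(1/100 + 1/150) = 60 Ω
R_th = 60 Ω

Final answer: V_th = 9 V, R_th = 60 Ω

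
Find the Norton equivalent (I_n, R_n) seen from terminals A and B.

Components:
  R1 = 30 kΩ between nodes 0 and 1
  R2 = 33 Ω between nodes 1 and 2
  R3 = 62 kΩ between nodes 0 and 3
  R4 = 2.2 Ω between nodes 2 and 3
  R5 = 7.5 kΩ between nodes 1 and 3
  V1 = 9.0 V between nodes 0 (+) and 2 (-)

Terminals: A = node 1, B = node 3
Find the Thévenin equivalent first; then I_n = V_th/R_th and R_n = R_th.
Step 1 — V_th is the open-circuit voltage V_A - V_B (nothing connected across the terminals).
Nodal analysis, taking node 2 as the 0 V reference.
Source V1 fixes V_0 = 9 V.
KCL at each unknown node (sum of currents leaving = 0; resistances in Ω):
  Node 1: (V_1 - 9)/30000 + (V_1 - 0)/33 + (V_1 - V_3)/7500 = 0
  Node 3: (V_3 - 9)/62000 + (V_3 - 0)/2.2 + (V_3 - V_1)/7500 = 0
Collecting terms (coefficients in siemens):
  0.03047·V_1 - 0.0001333·V_3 = 0.0003
  0.4547·V_3 - 0.0001333·V_1 = 0.0001452
Determinant D = (0.03047)(0.4547) - (-0.0001333)(-0.0001333) = 0.01385
V_1 = [(0.0003)(0.4547) - (-0.0001333)(0.0001452)]/D = 0.009847 V
V_3 = [(0.03047)(0.0001452) - (0.0003)(-0.0001333)]/D = 0.0003221 V
V_th = V_1 - V_3 = 0.009847 - 0.0003221 = 0.009525 V
Step 2 — R_th: zero the source — replace V1 by a short circuit (node 2 merges into node 0) — and find the resistance seen between A (node 1) and B (node 3).
Reduce the network between node 1 (A) and node 3 (B) by series/parallel combination:
  Rp1 = R1 ‖ R2 (parallel, both between nodes 0 and 1) = 1/(1/30000 + 1/33) = 32.96 Ω
  Rp2 = R3 ‖ R4 (parallel, both between nodes 0 and 3) = 1/(1/62000 + 1/2.2) = 2.2 Ω
  Rs1 = Rp1 + Rp2 (series, joined only at node 0) = 32.96 + 2.2 = 35.16 Ω
  Rp3 = R5 ‖ Rs1 (parallel, both between nodes 1 and 3) = 1/(1/7500 + 1/35.16) = 35 Ω
R_th = 35 Ω
I_n = V_th/R_th = 0.009525/35 = 0.0002721 A, and R_n = R_th = 35 Ω

Final answer: I_n = 0.0002721 A, R_n = 35 Ω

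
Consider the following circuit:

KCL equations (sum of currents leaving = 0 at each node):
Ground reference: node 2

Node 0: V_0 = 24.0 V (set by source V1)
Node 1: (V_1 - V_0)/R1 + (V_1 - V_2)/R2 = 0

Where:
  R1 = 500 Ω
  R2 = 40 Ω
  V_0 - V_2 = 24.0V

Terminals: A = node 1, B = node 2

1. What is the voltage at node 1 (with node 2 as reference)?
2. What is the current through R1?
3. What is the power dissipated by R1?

Nodal analysis, taking node 2 as the 0 V reference.
Source V1 fixes V_0 = 24 V.
KCL at each unknown node (sum of currents leaving = 0; resistances in Ω):
  Node 1: (V_1 - 24)/500 + (V_1 - 0)/40 = 0
Collecting terms: 0.027 × V_1 = 0.048  =>  V_1 = 1.778 V
Part 1:
  Read off the nodal solution: V_1 = 1.778 V
Part 2:
  I_R1 = (V_0 - V_1)/R1 = (24 - 1.778)/500 = 0.04444 A
  Magnitude: I_R1 = 0.04444 A
Part 3:
  I_R1 = (V_0 - V_1)/R1 = (24 - 1.778)/500 = 0.04444 A
  P_R1 = I_R1² × R1 = (0.04444)² × 500 = 0.9877 W

Final answers:
1. V_1 = 1.778 V
2. I_R1 = 0.04444 A
3. P_R1 = 0.9877 W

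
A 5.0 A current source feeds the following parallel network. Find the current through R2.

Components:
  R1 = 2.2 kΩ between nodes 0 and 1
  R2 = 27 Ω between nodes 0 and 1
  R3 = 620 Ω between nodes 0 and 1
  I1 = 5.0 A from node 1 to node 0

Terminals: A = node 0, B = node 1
All resistors sit directly between nodes 0 and 1, so they are in parallel and share one voltage V; the full source current 5 A splits among them.
1/R_par = 1/2200 + 1/27 + 1/620 = 0.0391 S  =>  R_par = 25.57 Ω
V = I × R_par = 5 × 25.57 = 127.9 V
I_R2 = V/R2 = 127.9/27 = 4.736 A

Final answer: 4.736 A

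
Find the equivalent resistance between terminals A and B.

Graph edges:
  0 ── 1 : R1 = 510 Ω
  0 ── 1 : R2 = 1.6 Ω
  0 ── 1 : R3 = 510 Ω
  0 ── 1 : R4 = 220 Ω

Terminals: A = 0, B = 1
Reduce the network between node 0 (A) and node 1 (B) by series/parallel combination:
  Rp1 = R1 ‖ R2 ‖ R3 ‖ R4 (parallel, all between nodes 0 and 1) = 1/(1/510 + 1/1.6 + 1/510 + 1/220) = 1.579 Ω
R_eq = 1.579 Ω

Final answer: 1.579 Ω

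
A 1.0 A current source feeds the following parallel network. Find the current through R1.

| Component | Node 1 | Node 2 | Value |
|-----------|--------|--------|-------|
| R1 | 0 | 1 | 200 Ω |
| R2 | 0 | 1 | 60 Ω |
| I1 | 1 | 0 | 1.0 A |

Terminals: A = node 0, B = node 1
All resistors sit directly between nodes 0 and 1, so they are in parallel and share one voltage V; the full source current 1 A splits among them.
1/R_par = 1/200 + 1/60 = 0.02167 S  =>  R_par = 46.15 Ω
V = I × R_par = 1 × 46.15 = 46.15 V
I_R1 = V/R1 = 46.15/200 = 0.2308 A

Final answer: 0.2308 A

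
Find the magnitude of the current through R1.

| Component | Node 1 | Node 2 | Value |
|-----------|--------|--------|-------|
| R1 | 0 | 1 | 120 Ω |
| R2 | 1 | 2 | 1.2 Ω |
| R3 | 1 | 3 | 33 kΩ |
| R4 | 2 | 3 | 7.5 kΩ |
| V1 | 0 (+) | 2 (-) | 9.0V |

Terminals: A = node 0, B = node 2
Nodal analysis, taking node 2 as the 0 V reference.
Source V1 fixes V_0 = 9 V.
KCL at each unknown node (sum of currents leaving = 0; resistances in Ω):
  Node 1: (V_1 - 9)/120 + (V_1 - 0)/1.2 + (V_1 - V_3)/33000 = 0
  Node 3: (V_3 - V_1)/33000 + (V_3 - 0)/7500 = 0
Collecting terms (coefficients in siemens):
  0.8417·V_1 - 0.0000303·V_3 = 0.075
  0.0001636·V_3 - 0.0000303·V_1 = 0
Determinant D = (0.8417)(0.0001636) - (-0.0000303)(-0.0000303) = 0.0001377
V_1 = [(0.075)(0.0001636) - (-0.0000303)(0)]/D = 0.08911 V
V_3 = [(0.8417)(0) - (0.075)(-0.0000303)]/D = 0.0165 V
I_R1 = (V_0 - V_1)/R1 = (9 - 0.08911)/120 = 0.07426 A
|I_R1| = 0.07426 A

Final answer: |I_R1| = 0.07426 A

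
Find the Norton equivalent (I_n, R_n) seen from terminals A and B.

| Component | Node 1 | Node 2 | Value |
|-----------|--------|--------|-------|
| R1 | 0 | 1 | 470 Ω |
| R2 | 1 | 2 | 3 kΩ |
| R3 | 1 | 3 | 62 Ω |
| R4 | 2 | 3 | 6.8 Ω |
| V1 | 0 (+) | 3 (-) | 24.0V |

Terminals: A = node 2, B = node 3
Find the Thévenin equivalent first; then I_n = V_th/R_th and R_n = R_th.
Step 1 — V_th is the open-circuit voltage V_A - V_B (nothing connected across the terminals).
Nodal analysis, taking node 3 as the 0 V reference.
Source V1 fixes V_0 = 24 V.
KCL at each unknown node (sum of currents leaving = 0; resistances in Ω):
  Node 1: (V_1 - 24)/470 + (V_1 - V_2)/3000 + (V_1 - 0)/62 = 0
  Node 2: (V_2 - V_1)/3000 + (V_2 - 0)/6.8 = 0
Collecting terms (coefficients in siemens):
  0.01859·V_1 - 0.0003333·V_2 = 0.05106
  0.1474·V_2 - 0.0003333·V_1 = 0
Determinant D = (0.01859)(0.1474) - (-0.0003333)(-0.0003333) = 0.00274
V_1 = [(0.05106)(0.1474) - (-0.0003333)(0)]/D = 2.747 V
V_2 = [(0.01859)(0) - (0.05106)(-0.0003333)]/D = 0.006212 V
V_th = V_2 - V_3 = 0.006212 - 0 = 0.006212 V
Step 2 — R_th: zero the source — replace V1 by a short circuit (node 3 merges into node 0) — and find the resistance seen between A (node 2) and B (node 0).
Reduce the network between node 2 (A) and node 0 (B) by series/parallel combination:
  Rp1 = R1 ‖ R3 (parallel, both between nodes 0 and 1) = 1/(1/470 + 1/62) = 54.77 Ω
  Rs1 = R2 + Rp1 (series, joined only at node 1) = 3000 + 54.77 = 3055 Ω
  Rp2 = R4 ‖ Rs1 (parallel, both between nodes 0 and 2) = 1/(1/6.8 + 1/3055) = 6.785 Ω
R_th = 6.785 Ω
I_n = V_th/R_th = 0.006212/6.785 = 0.0009156 A, and R_n = R_th = 6.785 Ω

Final answer: I_n = 0.0009156 A, R_n = 6.785 Ω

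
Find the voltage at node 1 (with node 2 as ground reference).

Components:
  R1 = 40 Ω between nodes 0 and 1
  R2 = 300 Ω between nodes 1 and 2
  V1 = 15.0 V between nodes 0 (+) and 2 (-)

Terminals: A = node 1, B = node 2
Nodal analysis, taking node 2 as the 0 V reference.
Source V1 fixes V_0 = 15 V.
KCL at each unknown node (sum of currents leaving = 0; resistances in Ω):
  Node 1: (V_1 - 15)/40 + (V_1 - 0)/300 = 0
Collecting terms: 0.02833 × V_1 = 0.375  =>  V_1 = 13.24 V
The requested potential is V_1 = 13.24 V.

Final answer: V_1 = 13.24 V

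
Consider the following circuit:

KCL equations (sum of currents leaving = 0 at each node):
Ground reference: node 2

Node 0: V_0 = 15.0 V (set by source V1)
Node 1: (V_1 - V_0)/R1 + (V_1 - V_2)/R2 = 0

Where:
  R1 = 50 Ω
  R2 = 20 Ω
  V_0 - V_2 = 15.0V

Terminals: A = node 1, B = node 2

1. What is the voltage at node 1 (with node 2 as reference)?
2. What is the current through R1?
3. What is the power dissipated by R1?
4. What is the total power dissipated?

Nodal analysis, taking node 2 as the 0 V reference.
Source V1 fixes V_0 = 15 V.
KCL at each unknown node (sum of currents leaving = 0; resistances in Ω):
  Node 1: (V_1 - 15)/50 + (V_1 - 0)/20 = 0
Collecting terms: 0.07 × V_1 = 0.3  =>  V_1 = 4.286 V
Part 1:
  Read off the nodal solution: V_1 = 4.286 V
Part 2:
  I_R1 = (V_0 - V_1)/R1 = (15 - 4.286)/50 = 0.2143 A
  Magnitude: I_R1 = 0.2143 A
Part 3:
  I_R1 = (V_0 - V_1)/R1 = (15 - 4.286)/50 = 0.2143 A
  P_R1 = I_R1² × R1 = (0.2143)² × 50 = 2.296 W
Part 4:
  Power in each resistor, P = (ΔV)²/R:
    P_R1 = (15 - 4.286)²/50 = 2.296 W
    P_R2 = (4.286 - 0)²/20 = 0.9184 W
  P_total = P_R1 + P_R2 = 3.214 W

Final answers:
1. V_1 = 4.286 V
2. I_R1 = 0.2143 A
3. P_R1 = 2.296 W
4. P_total = 3.214 W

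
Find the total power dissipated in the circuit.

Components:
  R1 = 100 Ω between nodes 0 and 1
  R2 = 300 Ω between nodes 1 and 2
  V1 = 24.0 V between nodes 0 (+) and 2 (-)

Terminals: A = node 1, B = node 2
Nodal analysis, taking node 2 as the 0 V reference.
Source V1 fixes V_0 = 24 V.
KCL at each unknown node (sum of currents leaving = 0; resistances in Ω):
  Node 1: (V_1 - 24)/100 + (V_1 - 0)/300 = 0
Collecting terms: 0.01333 × V_1 = 0.24  =>  V_1 = 18 V
Power in each resistor, P = (ΔV)²/R:
  P_R1 = (24 - 18)²/100 = 0.36 W
  P_R2 = (18 - 0)²/300 = 1.08 W
P_total = P_R1 + P_R2 = 1.44 W

Final answer: 1.44 W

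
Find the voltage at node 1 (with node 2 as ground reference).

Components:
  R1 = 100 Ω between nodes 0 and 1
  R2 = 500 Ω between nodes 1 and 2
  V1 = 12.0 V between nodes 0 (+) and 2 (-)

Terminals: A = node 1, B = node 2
Nodal analysis, taking node 2 as the 0 V reference.
Source V1 fixes V_0 = 12 V.
KCL at each unknown node (sum of currents leaving = 0; resistances in Ω):
  Node 1: (V_1 - 12)/100 + (V_1 - 0)/500 = 0
Collecting terms: 0.012 × V_1 = 0.12  =>  V_1 = 10 V
The requested potential is V_1 = 10 V.

Final answer: V_1 = 10 V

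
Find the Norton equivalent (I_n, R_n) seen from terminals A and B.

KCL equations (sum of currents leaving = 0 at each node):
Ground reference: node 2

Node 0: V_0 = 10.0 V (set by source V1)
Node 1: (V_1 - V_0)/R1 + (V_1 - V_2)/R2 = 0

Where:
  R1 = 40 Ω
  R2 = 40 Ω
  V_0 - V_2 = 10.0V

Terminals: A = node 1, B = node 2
Find the Thévenin equivalent first; then I_n = V_th/R_th and R_n = R_th.
Step 1 — V_th is the open-circuit voltage V_A - V_B (nothing connected across the terminals).
Nodal analysis, taking node 2 as the 0 V reference.
Source V1 fixes V_0 = 10 V.
KCL at each unknown node (sum of currents leaving = 0; resistances in Ω):
  Node 1: (V_1 - 10)/40 + (V_1 - 0)/40 = 0
Collecting terms: 0.05 × V_1 = 0.25  =>  V_1 = 5 V
V_th = V_1 - V_2 = 5 - 0 = 5 V
Step 2 — R_th: zero the source — replace V1 by a short circuit (node 2 merges into node 0) — and find the resistance seen between A (node 1) and B (node 0).
Reduce the network between node 1 (A) and node 0 (B) by series/parallel combination:
  Rp1 = R1 ‖ R2 (parallel, both between nodes 0 and 1) = 1/(1/40 + 1/40) = 20 Ω
R_th = 20 Ω
I_n = V_th/R_th = 5/20 = 0.25 A, and R_n = R_th = 20 Ω

Final answer: I_n = 0.25 A, R_n = 20 Ω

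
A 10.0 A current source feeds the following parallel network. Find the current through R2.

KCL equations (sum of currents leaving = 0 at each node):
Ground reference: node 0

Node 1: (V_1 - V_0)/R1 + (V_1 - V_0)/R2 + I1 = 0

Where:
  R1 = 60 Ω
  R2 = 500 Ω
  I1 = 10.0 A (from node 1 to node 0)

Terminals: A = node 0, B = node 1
All resistors sit directly between nodes 0 and 1, so they are in parallel and share one voltage V; the full source current 10 A splits among them.
1/R_par = 1/60 + 1/500 = 0.01867 S  =>  R_par = 53.57 Ω
V = I × R_par = 10 × 53.57 = 535.7 V
I_R2 = V/R2 = 535.7/500 = 1.071 A

Final answer: 1.071 A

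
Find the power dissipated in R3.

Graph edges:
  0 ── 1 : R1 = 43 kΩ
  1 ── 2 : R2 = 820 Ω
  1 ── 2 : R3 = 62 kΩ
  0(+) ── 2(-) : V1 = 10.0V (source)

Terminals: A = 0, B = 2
Nodal analysis, taking node 2 as the 0 V reference.
Source V1 fixes V_0 = 10 V.
KCL at each unknown node (sum of currents leaving = 0; resistances in Ω):
  Node 1: (V_1 - 10)/43000 + (V_1 - 0)/820 + (V_1 - 0)/62000 = 0
Collecting terms: 0.001259 × V_1 = 0.0002326  =>  V_1 = 0.1847 V
I_R3 = (V_1 - V_2)/R3 = (0.1847 - 0)/62000 = 0.00000298 A
P_R3 = I_R3² × R3 = (0.00000298)² × 62000 = 0.0000005504 W

Final answer: 5.504e-07 W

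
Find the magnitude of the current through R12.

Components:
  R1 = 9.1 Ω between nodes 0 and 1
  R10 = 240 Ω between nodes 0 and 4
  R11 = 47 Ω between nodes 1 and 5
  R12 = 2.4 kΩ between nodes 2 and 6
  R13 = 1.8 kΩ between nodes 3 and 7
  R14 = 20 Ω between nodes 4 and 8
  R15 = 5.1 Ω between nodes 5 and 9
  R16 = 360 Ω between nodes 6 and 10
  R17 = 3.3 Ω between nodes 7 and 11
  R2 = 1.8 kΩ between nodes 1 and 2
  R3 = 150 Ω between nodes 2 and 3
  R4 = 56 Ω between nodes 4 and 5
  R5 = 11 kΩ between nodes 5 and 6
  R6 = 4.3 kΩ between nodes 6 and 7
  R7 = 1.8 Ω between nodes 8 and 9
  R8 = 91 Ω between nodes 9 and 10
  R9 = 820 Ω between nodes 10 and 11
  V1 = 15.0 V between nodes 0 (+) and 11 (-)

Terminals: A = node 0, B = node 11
Nodal analysis, taking node 11 as the 0 V reference.
Source V1 fixes V_0 = 15 V.
KCL at each unknown node (sum of currents leaving = 0; resistances in Ω):
  Node 1: (V_1 - 15)/9.1 + (V_1 - V_2)/1800 + (V_1 - V_5)/47 = 0
  Node 2: (V_2 - V_1)/1800 + (V_2 - V_3)/150 + (V_2 - V_6)/2400 = 0
  Node 3: (V_3 - V_2)/150 + (V_3 - V_7)/1800 = 0
  Node 4: (V_4 - V_5)/56 + (V_4 - 15)/240 + (V_4 - V_8)/20 = 0
  Node 5: (V_5 - V_4)/56 + (V_5 - V_6)/11000 + (V_5 - V_1)/47 + (V_5 - V_9)/5.1 = 0
  Node 6: (V_6 - V_5)/11000 + (V_6 - V_7)/4300 + (V_6 - V_2)/2400 + (V_6 - V_10)/360 = 0
  Node 7: (V_7 - V_6)/4300 + (V_7 - V_3)/1800 + (V_7 - 0)/3.3 = 0
  Node 8: (V_8 - V_9)/1.8 + (V_8 - V_4)/20 = 0
  Node 9: (V_9 - V_8)/1.8 + (V_9 - V_10)/91 + (V_9 - V_5)/5.1 = 0
  Node 10: (V_10 - V_9)/91 + (V_10 - 0)/820 + (V_10 - V_6)/360 = 0
Collecting terms (coefficients in siemens):
  0.1317·V_1 - 0.0005556·V_2 - 0.02128·V_5 = 1.648
  0.007639·V_2 - 0.0005556·V_1 - 0.006667·V_3 - 0.0004167·V_6 = 0
  0.007222·V_3 - 0.006667·V_2 - 0.0005556·V_7 = 0
  0.07202·V_4 - 0.01786·V_5 - 0.05·V_8 = 0.0625
  0.2353·V_5 - 0.02128·V_1 - 0.01786·V_4 - 0.00009091·V_6 - 0.1961·V_9 = 0
  0.003518·V_6 - 0.0004167·V_2 - 0.00009091·V_5 - 0.0002326·V_7 - 0.002778·V_10 = 0
  0.3038·V_7 - 0.0005556·V_3 - 0.0002326·V_6 = 0
  0.6056·V_8 - 0.05·V_4 - 0.5556·V_9 = 0
  0.7626·V_9 - 0.1961·V_5 - 0.5556·V_8 - 0.01099·V_10 = 0
  0.01499·V_10 - 0.002778·V_6 - 0.01099·V_9 = 0
Solving these 10 simultaneous equations (Gaussian elimination) gives:
  V_1 = 14.83 V, V_2 = 8.689 V, V_3 = 8.022 V, V_4 = 14.13 V
  V_5 = 14.12 V, V_6 = 11.16 V, V_7 = 0.02321 V, V_8 = 14.05 V
  V_9 = 14.05 V, V_10 = 12.37 V
I_R12 = (V_2 - V_6)/R12 = (8.689 - 11.16)/2400 = -0.001031 A
|I_R12| = 0.001031 A

Final answer: |I_R12| = 0.001031 A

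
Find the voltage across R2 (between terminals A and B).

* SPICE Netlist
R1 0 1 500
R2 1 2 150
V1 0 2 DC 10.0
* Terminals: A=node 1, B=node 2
R1 and R2 are in series across V1 (node 0 → node 1 → node 2), and the output A–B is taken across R2, so this is a voltage divider.
Series current: I = V1/(R1 + R2) = 10/(500 + 150) = 10/650 = 0.01538 A
V_R2 = I × R2 = V1 × R2/(R1 + R2) = 10 × 150/650 = 2.308 V

Final answer: 2.308 V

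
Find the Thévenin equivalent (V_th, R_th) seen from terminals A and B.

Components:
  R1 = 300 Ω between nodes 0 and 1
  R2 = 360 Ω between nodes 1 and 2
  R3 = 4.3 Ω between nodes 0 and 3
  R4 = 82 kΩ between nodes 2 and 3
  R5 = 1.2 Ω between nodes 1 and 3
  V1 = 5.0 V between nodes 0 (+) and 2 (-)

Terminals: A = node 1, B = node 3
Step 1 — V_th is the open-circuit voltage V_A - V_B (nothing connected across the terminals).
Nodal analysis, taking node 2 as the 0 V reference.
Source V1 fixes V_0 = 5 V.
KCL at each unknown node (sum of currents leaving = 0; resistances in Ω):
  Node 1: (V_1 - 5)/300 + (V_1 - 0)/360 + (V_1 - V_3)/1.2 = 0
  Node 3: (V_3 - 5)/4.3 + (V_3 - 0)/82000 + (V_3 - V_1)/1.2 = 0
Collecting terms (coefficients in siemens):
  0.8394·V_1 - 0.8333·V_3 = 0.01667
  1.066·V_3 - 0.8333·V_1 = 1.163
Determinant D = (0.8394)(1.066) - (-0.8333)(-0.8333) = 0.2003
V_1 = [(0.01667)(1.066) - (-0.8333)(1.163)]/D = 4.926 V
V_3 = [(0.8394)(1.163) - (0.01667)(-0.8333)]/D = 4.942 V
V_th = V_1 - V_3 = 4.926 - 4.942 = -0.01612 V
Step 2 — R_th: zero the source — replace V1 by a short circuit (node 2 merges into node 0) — and find the resistance seen between A (node 1) and B (node 3).
Reduce the network between node 1 (A) and node 3 (B) by series/parallel combination:
  Rp1 = R1 ‖ R2 (parallel, both between nodes 0 and 1) = 1/(1/300 + 1/360) = 163.6 Ω
  Rp2 = R3 ‖ R4 (parallel, both between nodes 0 and 3) = 1/(1/4.3 + 1/82000) = 4.3 Ω
  Rs1 = Rp1 + Rp2 (series, joined only at node 0) = 163.6 + 4.3 = 167.9 Ω
  Rp3 = R5 ‖ Rs1 (parallel, both between nodes 1 and 3) = 1/(1/1.2 + 1/167.9) = 1.191 Ω
R_th = 1.191 Ω

Final answer: V_th = -0.01612 V, R_th = 1.191 Ω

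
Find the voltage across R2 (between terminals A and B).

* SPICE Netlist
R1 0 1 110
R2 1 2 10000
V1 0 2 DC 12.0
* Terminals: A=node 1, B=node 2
R1 and R2 are in series across V1 (node 0 → node 1 → node 2), and the output A–B is taken across R2, so this is a voltage divider.
Series current: I = V1/(R1 + R2) = 12/(110 + 10000) = 12/10110 = 0.001187 A
V_R2 = I × R2 = V1 × R2/(R1 + R2) = 12 × 10000/10110 = 11.87 V

Final answer: 11.87 V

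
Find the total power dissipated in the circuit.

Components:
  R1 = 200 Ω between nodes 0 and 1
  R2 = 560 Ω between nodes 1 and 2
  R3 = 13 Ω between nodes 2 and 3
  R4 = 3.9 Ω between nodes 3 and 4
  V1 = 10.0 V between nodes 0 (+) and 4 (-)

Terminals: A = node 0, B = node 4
Nodal analysis, taking node 4 as the 0 V reference.
Source V1 fixes V_0 = 10 V.
KCL at each unknown node (sum of currents leaving = 0; resistances in Ω):
  Node 1: (V_1 - 10)/200 + (V_1 - V_2)/560 = 0
  Node 2: (V_2 - V_1)/560 + (V_2 - V_3)/13 = 0
  Node 3: (V_3 - V_2)/13 + (V_3 - 0)/3.9 = 0
Collecting terms (coefficients in siemens):
  0.006786·V_1 - 0.001786·V_2 = 0.05
  0.07871·V_2 - 0.001786·V_1 - 0.07692·V_3 = 0
  0.3333·V_3 - 0.07692·V_2 = 0
Solving these 3 simultaneous equations (Gaussian elimination) gives:
  V_1 = 7.426 V, V_2 = 0.2175 V, V_3 = 0.0502 V
Power in each resistor, P = (ΔV)²/R:
  P_R1 = (10 - 7.426)²/200 = 0.03314 W
  P_R2 = (7.426 - 0.2175)²/560 = 0.09278 W
  P_R3 = (0.2175 - 0.0502)²/13 = 0.002154 W
  P_R4 = (0.0502 - 0)²/3.9 = 0.0006462 W
P_total = P_R1 + P_R2 + P_R3 + P_R4 = 0.1287 W

Final answer: 0.1287 W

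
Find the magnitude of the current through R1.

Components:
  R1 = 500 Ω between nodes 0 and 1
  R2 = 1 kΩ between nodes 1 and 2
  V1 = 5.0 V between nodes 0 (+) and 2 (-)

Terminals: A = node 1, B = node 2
Nodal analysis, taking node 2 as the 0 V reference.
Source V1 fixes V_0 = 5 V.
KCL at each unknown node (sum of currents leaving = 0; resistances in Ω):
  Node 1: (V_1 - 5)/500 + (V_1 - 0)/1000 = 0
Collecting terms: 0.003 × V_1 = 0.01  =>  V_1 = 3.333 V
I_R1 = (V_0 - V_1)/R1 = (5 - 3.333)/500 = 0.003333 A
|I_R1| = 0.003333 A

Final answer: |I_R1| = 0.003333 A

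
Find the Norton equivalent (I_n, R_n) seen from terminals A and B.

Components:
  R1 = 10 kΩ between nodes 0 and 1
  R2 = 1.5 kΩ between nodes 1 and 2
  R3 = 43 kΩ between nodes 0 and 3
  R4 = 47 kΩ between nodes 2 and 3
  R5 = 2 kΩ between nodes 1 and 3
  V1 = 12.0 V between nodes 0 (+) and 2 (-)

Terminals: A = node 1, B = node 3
Find the Thévenin equivalent first; then I_n = V_th/R_th and R_n = R_th.
Step 1 — V_th is the open-circuit voltage V_A - V_B (nothing connected across the terminals).
Nodal analysis, taking node 2 as the 0 V reference.
Source V1 fixes V_0 = 12 V.
KCL at each unknown node (sum of currents leaving = 0; resistances in Ω):
  Node 1: (V_1 - 12)/10000 + (V_1 - 0)/1500 + (V_1 - V_3)/2000 = 0
  Node 3: (V_3 - 12)/43000 + (V_3 - 0)/47000 + (V_3 - V_1)/2000 = 0
Collecting terms (coefficients in siemens):
  0.001267·V_1 - 0.0005·V_3 = 0.0012
  0.0005445·V_3 - 0.0005·V_1 = 0.0002791
Determinant D = (0.001267)(0.0005445) - (-0.0005)(-0.0005) = 0.0000004397
V_1 = [(0.0012)(0.0005445) - (-0.0005)(0.0002791)]/D = 1.803 V
V_3 = [(0.001267)(0.0002791) - (0.0012)(-0.0005)]/D = 2.168 V
V_th = V_1 - V_3 = 1.803 - 2.168 = -0.365 V
Step 2 — R_th: zero the source — replace V1 by a short circuit (node 2 merges into node 0) — and find the resistance seen between A (node 1) and B (node 3).
Reduce the network between node 1 (A) and node 3 (B) by series/parallel combination:
  Rp1 = R1 ‖ R2 (parallel, both between nodes 0 and 1) = 1/(1/10000 + 1/1500) = 1304 Ω
  Rp2 = R3 ‖ R4 (parallel, both between nodes 0 and 3) = 1/(1/43000 + 1/47000) = 22460 Ω
  Rs1 = Rp1 + Rp2 (series, joined only at node 0) = 1304 + 22460 = 23760 Ω
  Rp3 = R5 ‖ Rs1 (parallel, both between nodes 1 and 3) = 1/(1/2000 + 1/23760) = 1845 Ω
R_th = 1.845 kΩ
I_n = V_th/R_th = -0.365/1845 = -0.0001979 A, and R_n = R_th = 1.845 kΩ

Final answer: I_n = -0.0001979 A, R_n = 1.845 kΩ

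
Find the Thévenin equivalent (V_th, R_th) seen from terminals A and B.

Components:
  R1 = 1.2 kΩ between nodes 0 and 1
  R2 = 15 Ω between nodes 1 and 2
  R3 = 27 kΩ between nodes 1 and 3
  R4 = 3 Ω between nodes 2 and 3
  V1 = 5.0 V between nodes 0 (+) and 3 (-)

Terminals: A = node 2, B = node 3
Step 1 — V_th is the open-circuit voltage V_A - V_B (nothing connected across the terminals).
Nodal analysis, taking node 3 as the 0 V reference.
Source V1 fixes V_0 = 5 V.
KCL at each unknown node (sum of currents leaving = 0; resistances in Ω):
  Node 1: (V_1 - 5)/1200 + (V_1 - V_2)/15 + (V_1 - 0)/27000 = 0
  Node 2: (V_2 - V_1)/15 + (V_2 - 0)/3 = 0
Collecting terms (coefficients in siemens):
  0.06754·V_1 - 0.06667·V_2 = 0.004167
  0.4·V_2 - 0.06667·V_1 = 0
Determinant D = (0.06754)(0.4) - (-0.06667)(-0.06667) = 0.02257
V_1 = [(0.004167)(0.4) - (-0.06667)(0)]/D = 0.07384 V
V_2 = [(0.06754)(0) - (0.004167)(-0.06667)]/D = 0.01231 V
V_th = V_2 - V_3 = 0.01231 - 0 = 0.01231 V
Step 2 — R_th: zero the source — replace V1 by a short circuit (node 3 merges into node 0) — and find the resistance seen between A (node 2) and B (node 0).
Reduce the network between node 2 (A) and node 0 (B) by series/parallel combination:
  Rp1 = R1 ‖ R3 (parallel, both between nodes 0 and 1) = 1/(1/1200 + 1/27000) = 1149 Ω
  Rs1 = R2 + Rp1 (series, joined only at node 1) = 15 + 1149 = 1164 Ω
  Rp2 = R4 ‖ Rs1 (parallel, both between nodes 0 and 2) = 1/(1/3 + 1/1164) = 2.992 Ω
R_th = 2.992 Ω

Final answer: V_th = 0.01231 V, R_th = 2.992 Ω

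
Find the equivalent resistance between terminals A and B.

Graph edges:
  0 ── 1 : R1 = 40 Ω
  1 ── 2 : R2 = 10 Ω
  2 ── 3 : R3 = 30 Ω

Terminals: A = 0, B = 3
Reduce the network between node 0 (A) and node 3 (B) by series/parallel combination:
  Rs1 = R1 + R2 (series, joined only at node 1) = 40 + 10 = 50 Ω
  Rs2 = R3 + Rs1 (series, joined only at node 2) = 30 + 50 = 80 Ω
R_eq = 80 Ω

Final answer: 80 Ω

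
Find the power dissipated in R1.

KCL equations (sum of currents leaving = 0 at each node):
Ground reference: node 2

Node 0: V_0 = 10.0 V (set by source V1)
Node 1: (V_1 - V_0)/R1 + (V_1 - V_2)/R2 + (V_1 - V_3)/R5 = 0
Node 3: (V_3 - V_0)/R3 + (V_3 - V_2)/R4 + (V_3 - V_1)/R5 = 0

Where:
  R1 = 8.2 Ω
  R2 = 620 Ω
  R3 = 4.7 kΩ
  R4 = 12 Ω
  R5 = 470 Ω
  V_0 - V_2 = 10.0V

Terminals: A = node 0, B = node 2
Nodal analysis, taking node 2 as the 0 V reference.
Source V1 fixes V_0 = 10 V.
KCL at each unknown node (sum of currents leaving = 0; resistances in Ω):
  Node 1: (V_1 - 10)/8.2 + (V_1 - 0)/620 + (V_1 - V_3)/470 = 0
  Node 3: (V_3 - 10)/4700 + (V_3 - 0)/12 + (V_3 - V_1)/470 = 0
Collecting terms (coefficients in siemens):
  0.1257·V_1 - 0.002128·V_3 = 1.22
  0.08567·V_3 - 0.002128·V_1 = 0.002128
Determinant D = (0.1257)(0.08567) - (-0.002128)(-0.002128) = 0.01076
V_1 = [(1.22)(0.08567) - (-0.002128)(0.002128)]/D = 9.707 V
V_3 = [(0.1257)(0.002128) - (1.22)(-0.002128)]/D = 0.2659 V
I_R1 = (V_0 - V_1)/R1 = (10 - 9.707)/8.2 = 0.03574 A
P_R1 = I_R1² × R1 = (0.03574)² × 8.2 = 0.01048 W

Final answer: 0.01048 W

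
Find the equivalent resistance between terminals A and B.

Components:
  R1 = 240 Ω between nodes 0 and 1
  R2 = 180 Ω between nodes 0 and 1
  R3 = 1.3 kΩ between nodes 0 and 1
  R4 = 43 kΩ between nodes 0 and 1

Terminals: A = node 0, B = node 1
Reduce the network between node 0 (A) and node 1 (B) by series/parallel combination:
  Rp1 = R1 ‖ R2 ‖ R3 ‖ R4 (parallel, all between nodes 0 and 1) = 1/(1/240 + 1/180 + 1/1300 + 1/43000) = 95.1 Ω
R_eq = 95.1 Ω

Final answer: 95.1 Ω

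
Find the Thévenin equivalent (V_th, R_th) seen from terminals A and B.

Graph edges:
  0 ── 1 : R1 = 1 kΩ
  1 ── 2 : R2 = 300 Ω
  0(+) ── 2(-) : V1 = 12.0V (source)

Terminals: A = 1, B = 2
Step 1 — V_th is the open-circuit voltage V_A - V_B (nothing connected across the terminals).
Nodal analysis, taking node 2 as the 0 V reference.
Source V1 fixes V_0 = 12 V.
KCL at each unknown node (sum of currents leaving = 0; resistances in Ω):
  Node 1: (V_1 - 12)/1000 + (V_1 - 0)/300 = 0
Collecting terms: 0.004333 × V_1 = 0.012  =>  V_1 = 2.769 V
V_th = V_1 - V_2 = 2.769 - 0 = 2.769 V
Step 2 — R_th: zero the source — replace V1 by a short circuit (node 2 merges into node 0) — and find the resistance seen between A (node 1) and B (node 0).
Reduce the network between node 1 (A) and node 0 (B) by series/parallel combination:
  Rp1 = R1 ‖ R2 (parallel, both between nodes 0 and 1) = 1/(1/1000 + 1/300) = 230.8 Ω
R_th = 230.8 Ω

Final answer: V_th = 2.769 V, R_th = 230.8 Ω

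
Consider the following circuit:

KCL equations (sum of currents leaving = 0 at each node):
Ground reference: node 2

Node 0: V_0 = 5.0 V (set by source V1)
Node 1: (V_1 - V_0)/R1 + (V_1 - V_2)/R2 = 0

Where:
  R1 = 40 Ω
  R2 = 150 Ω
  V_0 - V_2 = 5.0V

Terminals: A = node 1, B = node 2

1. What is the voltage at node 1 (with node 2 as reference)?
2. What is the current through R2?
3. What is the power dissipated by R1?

Nodal analysis, taking node 2 as the 0 V reference.
Source V1 fixes V_0 = 5 V.
KCL at each unknown node (sum of currents leaving = 0; resistances in Ω):
  Node 1: (V_1 - 5)/40 + (V_1 - 0)/150 = 0
Collecting terms: 0.03167 × V_1 = 0.125  =>  V_1 = 3.947 V
Part 1:
  Read off the nodal solution: V_1 = 3.947 V
Part 2:
  I_R2 = (V_1 - V_2)/R2 = (3.947 - 0)/150 = 0.02632 A
  Magnitude: I_R2 = 0.02632 A
Part 3:
  I_R1 = (V_0 - V_1)/R1 = (5 - 3.947)/40 = 0.02632 A
  P_R1 = I_R1² × R1 = (0.02632)² × 40 = 0.0277 W

Final answers:
1. V_1 = 3.947 V
2. I_R2 = 0.02632 A
3. P_R1 = 0.0277 W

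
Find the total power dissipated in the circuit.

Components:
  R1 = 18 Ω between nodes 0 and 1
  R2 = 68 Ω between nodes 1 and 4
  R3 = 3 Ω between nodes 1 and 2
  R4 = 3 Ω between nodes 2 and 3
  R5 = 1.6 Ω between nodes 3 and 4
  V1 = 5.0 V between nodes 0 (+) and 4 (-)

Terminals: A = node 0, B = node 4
Nodal analysis, taking node 4 as the 0 V reference.
Source V1 fixes V_0 = 5 V.
KCL at each unknown node (sum of currents leaving = 0; resistances in Ω):
  Node 1: (V_1 - 5)/18 + (V_1 - 0)/68 + (V_1 - V_2)/3 = 0
  Node 2: (V_2 - V_1)/3 + (V_2 - V_3)/3 = 0
  Node 3: (V_3 - V_2)/3 + (V_3 - 0)/1.6 = 0
Collecting terms (coefficients in siemens):
  0.4036·V_1 - 0.3333·V_2 = 0.2778
  0.6667·V_2 - 0.3333·V_1 - 0.3333·V_3 = 0
  0.9583·V_3 - 0.3333·V_2 = 0
Solving these 3 simultaneous equations (Gaussian elimination) gives:
  V_1 = 1.376 V, V_2 = 0.833 V, V_3 = 0.2897 V
Power in each resistor, P = (ΔV)²/R:
  P_R1 = (5 - 1.376)²/18 = 0.7295 W
  P_R2 = (1.376 - 0)²/68 = 0.02785 W
  P_R3 = (1.376 - 0.833)²/3 = 0.09837 W
  P_R4 = (0.833 - 0.2897)²/3 = 0.09837 W
  P_R5 = (0.2897 - 0)²/1.6 = 0.05247 W
P_total = P_R1 + P_R2 + P_R3 + P_R4 + P_R5 = 1.007 W

Final answer: 1.007 W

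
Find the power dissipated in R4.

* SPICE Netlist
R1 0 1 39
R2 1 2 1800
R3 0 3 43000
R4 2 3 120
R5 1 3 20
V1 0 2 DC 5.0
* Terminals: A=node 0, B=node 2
Nodal analysis, taking node 2 as the 0 V reference.
Source V1 fixes V_0 = 5 V.
KCL at each unknown node (sum of currents leaving = 0; resistances in Ω):
  Node 1: (V_1 - 5)/39 + (V_1 - 0)/1800 + (V_1 - V_3)/20 = 0
  Node 3: (V_3 - 5)/43000 + (V_3 - 0)/120 + (V_3 - V_1)/20 = 0
Collecting terms (coefficients in siemens):
  0.0762·V_1 - 0.05·V_3 = 0.1282
  0.05836·V_3 - 0.05·V_1 = 0.0001163
Determinant D = (0.0762)(0.05836) - (-0.05)(-0.05) = 0.001947
V_1 = [(0.1282)(0.05836) - (-0.05)(0.0001163)]/D = 3.846 V
V_3 = [(0.0762)(0.0001163) - (0.1282)(-0.05)]/D = 3.298 V
I_R4 = (V_2 - V_3)/R4 = (0 - 3.298)/120 = -0.02748 A
P_R4 = I_R4² × R4 = (-0.02748)² × 120 = 0.09062 W

Final answer: 0.09062 W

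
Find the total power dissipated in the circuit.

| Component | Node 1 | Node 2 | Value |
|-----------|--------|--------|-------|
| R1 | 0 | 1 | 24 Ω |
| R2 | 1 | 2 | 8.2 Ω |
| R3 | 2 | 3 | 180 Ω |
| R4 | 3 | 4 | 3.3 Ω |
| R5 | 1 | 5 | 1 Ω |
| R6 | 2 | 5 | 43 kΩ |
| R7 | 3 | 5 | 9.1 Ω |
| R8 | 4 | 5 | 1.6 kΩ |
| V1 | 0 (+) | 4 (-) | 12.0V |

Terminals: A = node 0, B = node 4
Nodal analysis, taking node 4 as the 0 V reference.
Source V1 fixes V_0 = 12 V.
KCL at each unknown node (sum of currents leaving = 0; resistances in Ω):
  Node 1: (V_1 - 12)/24 + (V_1 - V_2)/8.2 + (V_1 - V_5)/1 = 0
  Node 2: (V_2 - V_1)/8.2 + (V_2 - V_3)/180 + (V_2 - V_5)/43000 = 0
  Node 3: (V_3 - V_2)/180 + (V_3 - 0)/3.3 + (V_3 - V_5)/9.1 = 0
  Node 5: (V_5 - V_1)/1 + (V_5 - V_2)/43000 + (V_5 - V_3)/9.1 + (V_5 - 0)/1600 = 0
Collecting terms (coefficients in siemens):
  1.164·V_1 - 0.122·V_2 - 1·V_5 = 0.5
  0.1275·V_2 - 0.122·V_1 - 0.005556·V_3 - 0.00002326·V_5 = 0
  0.4185·V_3 - 0.005556·V_2 - 0.1099·V_5 = 0
  1.111·V_5 - 1·V_1 - 0.00002326·V_2 - 0.1099·V_3 = 0
Solving these 4 simultaneous equations (Gaussian elimination) gives:
  V_1 = 4.173 V, V_2 = 4.038 V, V_3 = 1.068 V, V_5 = 3.864 V
Power in each resistor, P = (ΔV)²/R:
  P_R1 = (12 - 4.173)²/24 = 2.552 W
  P_R2 = (4.173 - 4.038)²/8.2 = 0.002233 W
  P_R3 = (4.038 - 1.068)²/180 = 0.049 W
  P_R4 = (1.068 - 0)²/3.3 = 0.3458 W
  P_R5 = (4.173 - 3.864)²/1 = 0.09586 W
  P_R6 = (4.038 - 3.864)²/43000 = 0.0000007064 W
  P_R7 = (1.068 - 3.864)²/9.1 = 0.8588 W
  P_R8 = (0 - 3.864)²/1600 = 0.00933 W
P_total = P_R1 + P_R2 + P_R3 + P_R4 + P_R5 + P_R6 + P_R7 + P_R8 = 3.913 W

Final answer: 3.913 W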